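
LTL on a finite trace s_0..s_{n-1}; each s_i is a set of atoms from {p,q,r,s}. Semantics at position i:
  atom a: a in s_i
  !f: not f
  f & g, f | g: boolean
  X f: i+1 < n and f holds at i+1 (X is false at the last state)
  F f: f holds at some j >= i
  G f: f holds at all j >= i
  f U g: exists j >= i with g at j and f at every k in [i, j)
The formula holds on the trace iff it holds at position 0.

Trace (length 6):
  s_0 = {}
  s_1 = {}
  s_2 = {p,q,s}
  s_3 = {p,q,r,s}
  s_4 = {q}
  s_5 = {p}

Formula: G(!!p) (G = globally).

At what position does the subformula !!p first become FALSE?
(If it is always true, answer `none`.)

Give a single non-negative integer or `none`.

s_0={}: !!p=False !p=True p=False
s_1={}: !!p=False !p=True p=False
s_2={p,q,s}: !!p=True !p=False p=True
s_3={p,q,r,s}: !!p=True !p=False p=True
s_4={q}: !!p=False !p=True p=False
s_5={p}: !!p=True !p=False p=True
G(!!p) holds globally = False
First violation at position 0.

Answer: 0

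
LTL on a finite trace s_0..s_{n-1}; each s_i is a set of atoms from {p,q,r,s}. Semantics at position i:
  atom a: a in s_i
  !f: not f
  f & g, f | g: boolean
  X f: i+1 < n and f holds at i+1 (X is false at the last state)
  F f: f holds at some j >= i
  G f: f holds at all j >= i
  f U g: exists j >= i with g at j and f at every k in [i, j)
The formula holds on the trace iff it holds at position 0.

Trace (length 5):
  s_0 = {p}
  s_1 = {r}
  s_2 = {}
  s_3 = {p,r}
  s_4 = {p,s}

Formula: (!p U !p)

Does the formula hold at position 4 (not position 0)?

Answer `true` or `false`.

Answer: false

Derivation:
s_0={p}: (!p U !p)=False !p=False p=True
s_1={r}: (!p U !p)=True !p=True p=False
s_2={}: (!p U !p)=True !p=True p=False
s_3={p,r}: (!p U !p)=False !p=False p=True
s_4={p,s}: (!p U !p)=False !p=False p=True
Evaluating at position 4: result = False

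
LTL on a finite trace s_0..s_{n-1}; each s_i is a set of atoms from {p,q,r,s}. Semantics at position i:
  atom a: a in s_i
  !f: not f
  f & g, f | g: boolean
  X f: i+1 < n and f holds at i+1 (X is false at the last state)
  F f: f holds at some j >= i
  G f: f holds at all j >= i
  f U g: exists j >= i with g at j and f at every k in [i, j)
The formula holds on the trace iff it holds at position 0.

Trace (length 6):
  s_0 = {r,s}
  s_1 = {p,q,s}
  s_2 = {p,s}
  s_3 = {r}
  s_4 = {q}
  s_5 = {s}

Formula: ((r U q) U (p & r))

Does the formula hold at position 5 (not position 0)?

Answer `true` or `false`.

s_0={r,s}: ((r U q) U (p & r))=False (r U q)=True r=True q=False (p & r)=False p=False
s_1={p,q,s}: ((r U q) U (p & r))=False (r U q)=True r=False q=True (p & r)=False p=True
s_2={p,s}: ((r U q) U (p & r))=False (r U q)=False r=False q=False (p & r)=False p=True
s_3={r}: ((r U q) U (p & r))=False (r U q)=True r=True q=False (p & r)=False p=False
s_4={q}: ((r U q) U (p & r))=False (r U q)=True r=False q=True (p & r)=False p=False
s_5={s}: ((r U q) U (p & r))=False (r U q)=False r=False q=False (p & r)=False p=False
Evaluating at position 5: result = False

Answer: false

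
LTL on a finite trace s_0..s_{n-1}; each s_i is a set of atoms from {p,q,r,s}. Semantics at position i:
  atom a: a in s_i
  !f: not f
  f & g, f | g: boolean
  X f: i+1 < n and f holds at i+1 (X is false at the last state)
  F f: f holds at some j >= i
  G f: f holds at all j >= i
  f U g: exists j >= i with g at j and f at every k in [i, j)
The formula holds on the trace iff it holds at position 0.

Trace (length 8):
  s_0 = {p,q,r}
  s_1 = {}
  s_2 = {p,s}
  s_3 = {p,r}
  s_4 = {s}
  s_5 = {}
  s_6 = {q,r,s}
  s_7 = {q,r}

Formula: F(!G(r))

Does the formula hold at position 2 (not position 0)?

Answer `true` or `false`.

Answer: true

Derivation:
s_0={p,q,r}: F(!G(r))=True !G(r)=True G(r)=False r=True
s_1={}: F(!G(r))=True !G(r)=True G(r)=False r=False
s_2={p,s}: F(!G(r))=True !G(r)=True G(r)=False r=False
s_3={p,r}: F(!G(r))=True !G(r)=True G(r)=False r=True
s_4={s}: F(!G(r))=True !G(r)=True G(r)=False r=False
s_5={}: F(!G(r))=True !G(r)=True G(r)=False r=False
s_6={q,r,s}: F(!G(r))=False !G(r)=False G(r)=True r=True
s_7={q,r}: F(!G(r))=False !G(r)=False G(r)=True r=True
Evaluating at position 2: result = True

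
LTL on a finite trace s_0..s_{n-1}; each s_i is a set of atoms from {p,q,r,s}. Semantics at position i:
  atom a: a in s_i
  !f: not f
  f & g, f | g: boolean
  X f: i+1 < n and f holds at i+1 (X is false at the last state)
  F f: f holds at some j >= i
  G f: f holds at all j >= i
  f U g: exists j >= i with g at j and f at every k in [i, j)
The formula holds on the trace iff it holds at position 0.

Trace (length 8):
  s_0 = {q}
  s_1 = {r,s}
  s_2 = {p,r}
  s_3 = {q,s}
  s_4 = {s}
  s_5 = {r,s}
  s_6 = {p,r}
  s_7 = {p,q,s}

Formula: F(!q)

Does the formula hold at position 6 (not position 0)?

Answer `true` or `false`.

s_0={q}: F(!q)=True !q=False q=True
s_1={r,s}: F(!q)=True !q=True q=False
s_2={p,r}: F(!q)=True !q=True q=False
s_3={q,s}: F(!q)=True !q=False q=True
s_4={s}: F(!q)=True !q=True q=False
s_5={r,s}: F(!q)=True !q=True q=False
s_6={p,r}: F(!q)=True !q=True q=False
s_7={p,q,s}: F(!q)=False !q=False q=True
Evaluating at position 6: result = True

Answer: true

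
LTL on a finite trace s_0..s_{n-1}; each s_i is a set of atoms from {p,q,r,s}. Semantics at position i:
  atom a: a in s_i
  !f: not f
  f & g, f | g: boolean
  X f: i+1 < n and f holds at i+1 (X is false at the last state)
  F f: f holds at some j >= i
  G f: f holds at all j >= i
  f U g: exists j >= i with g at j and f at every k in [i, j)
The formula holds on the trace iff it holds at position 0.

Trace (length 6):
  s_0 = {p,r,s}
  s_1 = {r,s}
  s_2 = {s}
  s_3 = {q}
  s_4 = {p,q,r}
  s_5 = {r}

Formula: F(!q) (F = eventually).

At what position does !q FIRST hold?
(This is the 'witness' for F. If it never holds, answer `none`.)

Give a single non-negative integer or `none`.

s_0={p,r,s}: !q=True q=False
s_1={r,s}: !q=True q=False
s_2={s}: !q=True q=False
s_3={q}: !q=False q=True
s_4={p,q,r}: !q=False q=True
s_5={r}: !q=True q=False
F(!q) holds; first witness at position 0.

Answer: 0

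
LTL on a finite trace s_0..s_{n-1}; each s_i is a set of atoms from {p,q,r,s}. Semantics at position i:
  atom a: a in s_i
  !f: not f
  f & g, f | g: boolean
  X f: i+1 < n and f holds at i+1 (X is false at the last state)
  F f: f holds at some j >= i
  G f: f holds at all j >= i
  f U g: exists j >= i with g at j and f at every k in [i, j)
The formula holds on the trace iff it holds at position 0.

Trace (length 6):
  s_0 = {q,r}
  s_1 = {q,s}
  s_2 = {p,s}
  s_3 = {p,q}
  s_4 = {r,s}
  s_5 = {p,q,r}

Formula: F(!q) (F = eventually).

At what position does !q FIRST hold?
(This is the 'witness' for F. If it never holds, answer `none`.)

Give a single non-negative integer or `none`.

s_0={q,r}: !q=False q=True
s_1={q,s}: !q=False q=True
s_2={p,s}: !q=True q=False
s_3={p,q}: !q=False q=True
s_4={r,s}: !q=True q=False
s_5={p,q,r}: !q=False q=True
F(!q) holds; first witness at position 2.

Answer: 2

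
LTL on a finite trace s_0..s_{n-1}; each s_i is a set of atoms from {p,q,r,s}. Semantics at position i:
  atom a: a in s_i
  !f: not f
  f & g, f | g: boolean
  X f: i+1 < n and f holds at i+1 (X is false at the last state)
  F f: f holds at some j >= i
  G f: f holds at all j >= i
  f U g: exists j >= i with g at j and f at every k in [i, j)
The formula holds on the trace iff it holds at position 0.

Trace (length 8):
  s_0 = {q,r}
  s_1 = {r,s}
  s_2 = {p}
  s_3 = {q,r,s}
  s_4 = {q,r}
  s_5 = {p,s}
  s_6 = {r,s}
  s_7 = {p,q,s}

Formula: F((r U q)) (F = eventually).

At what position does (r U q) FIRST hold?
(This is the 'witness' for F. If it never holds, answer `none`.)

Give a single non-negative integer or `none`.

Answer: 0

Derivation:
s_0={q,r}: (r U q)=True r=True q=True
s_1={r,s}: (r U q)=False r=True q=False
s_2={p}: (r U q)=False r=False q=False
s_3={q,r,s}: (r U q)=True r=True q=True
s_4={q,r}: (r U q)=True r=True q=True
s_5={p,s}: (r U q)=False r=False q=False
s_6={r,s}: (r U q)=True r=True q=False
s_7={p,q,s}: (r U q)=True r=False q=True
F((r U q)) holds; first witness at position 0.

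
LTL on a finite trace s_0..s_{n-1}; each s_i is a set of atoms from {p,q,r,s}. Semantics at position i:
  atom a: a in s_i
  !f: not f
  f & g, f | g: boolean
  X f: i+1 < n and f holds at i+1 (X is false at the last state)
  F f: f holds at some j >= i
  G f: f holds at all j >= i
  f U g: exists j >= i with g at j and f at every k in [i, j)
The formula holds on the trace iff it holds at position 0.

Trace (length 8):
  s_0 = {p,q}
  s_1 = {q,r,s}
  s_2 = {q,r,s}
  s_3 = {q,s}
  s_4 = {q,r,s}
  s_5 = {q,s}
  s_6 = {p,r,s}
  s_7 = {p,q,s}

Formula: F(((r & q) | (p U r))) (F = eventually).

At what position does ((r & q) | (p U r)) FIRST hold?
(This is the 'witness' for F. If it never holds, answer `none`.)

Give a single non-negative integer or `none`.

s_0={p,q}: ((r & q) | (p U r))=True (r & q)=False r=False q=True (p U r)=True p=True
s_1={q,r,s}: ((r & q) | (p U r))=True (r & q)=True r=True q=True (p U r)=True p=False
s_2={q,r,s}: ((r & q) | (p U r))=True (r & q)=True r=True q=True (p U r)=True p=False
s_3={q,s}: ((r & q) | (p U r))=False (r & q)=False r=False q=True (p U r)=False p=False
s_4={q,r,s}: ((r & q) | (p U r))=True (r & q)=True r=True q=True (p U r)=True p=False
s_5={q,s}: ((r & q) | (p U r))=False (r & q)=False r=False q=True (p U r)=False p=False
s_6={p,r,s}: ((r & q) | (p U r))=True (r & q)=False r=True q=False (p U r)=True p=True
s_7={p,q,s}: ((r & q) | (p U r))=False (r & q)=False r=False q=True (p U r)=False p=True
F(((r & q) | (p U r))) holds; first witness at position 0.

Answer: 0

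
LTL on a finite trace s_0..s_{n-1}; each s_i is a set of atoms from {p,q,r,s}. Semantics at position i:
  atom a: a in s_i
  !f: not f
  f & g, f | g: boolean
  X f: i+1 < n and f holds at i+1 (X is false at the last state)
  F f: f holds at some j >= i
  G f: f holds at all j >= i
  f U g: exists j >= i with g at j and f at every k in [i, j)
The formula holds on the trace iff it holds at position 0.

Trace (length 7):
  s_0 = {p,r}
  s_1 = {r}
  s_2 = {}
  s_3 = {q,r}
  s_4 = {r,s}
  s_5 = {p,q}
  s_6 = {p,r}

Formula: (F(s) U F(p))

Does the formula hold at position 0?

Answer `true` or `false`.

s_0={p,r}: (F(s) U F(p))=True F(s)=True s=False F(p)=True p=True
s_1={r}: (F(s) U F(p))=True F(s)=True s=False F(p)=True p=False
s_2={}: (F(s) U F(p))=True F(s)=True s=False F(p)=True p=False
s_3={q,r}: (F(s) U F(p))=True F(s)=True s=False F(p)=True p=False
s_4={r,s}: (F(s) U F(p))=True F(s)=True s=True F(p)=True p=False
s_5={p,q}: (F(s) U F(p))=True F(s)=False s=False F(p)=True p=True
s_6={p,r}: (F(s) U F(p))=True F(s)=False s=False F(p)=True p=True

Answer: true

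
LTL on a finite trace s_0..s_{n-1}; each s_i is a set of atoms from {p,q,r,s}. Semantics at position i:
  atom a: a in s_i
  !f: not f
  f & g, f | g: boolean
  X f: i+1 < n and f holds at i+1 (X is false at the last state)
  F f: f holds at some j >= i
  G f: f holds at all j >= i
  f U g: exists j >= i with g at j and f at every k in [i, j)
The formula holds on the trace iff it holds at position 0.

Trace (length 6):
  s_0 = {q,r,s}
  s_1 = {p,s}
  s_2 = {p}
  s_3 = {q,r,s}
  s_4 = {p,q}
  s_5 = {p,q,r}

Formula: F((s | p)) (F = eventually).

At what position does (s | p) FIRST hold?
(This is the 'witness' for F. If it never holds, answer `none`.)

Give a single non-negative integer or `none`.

Answer: 0

Derivation:
s_0={q,r,s}: (s | p)=True s=True p=False
s_1={p,s}: (s | p)=True s=True p=True
s_2={p}: (s | p)=True s=False p=True
s_3={q,r,s}: (s | p)=True s=True p=False
s_4={p,q}: (s | p)=True s=False p=True
s_5={p,q,r}: (s | p)=True s=False p=True
F((s | p)) holds; first witness at position 0.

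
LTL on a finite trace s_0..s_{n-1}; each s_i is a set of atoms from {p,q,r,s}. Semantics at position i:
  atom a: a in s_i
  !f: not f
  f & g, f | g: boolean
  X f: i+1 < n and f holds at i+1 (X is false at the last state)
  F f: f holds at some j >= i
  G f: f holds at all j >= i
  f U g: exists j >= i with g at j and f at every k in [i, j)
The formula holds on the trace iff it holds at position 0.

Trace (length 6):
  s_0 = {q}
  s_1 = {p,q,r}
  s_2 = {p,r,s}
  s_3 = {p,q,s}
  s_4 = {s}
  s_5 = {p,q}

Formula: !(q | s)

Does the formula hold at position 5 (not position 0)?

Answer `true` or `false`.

s_0={q}: !(q | s)=False (q | s)=True q=True s=False
s_1={p,q,r}: !(q | s)=False (q | s)=True q=True s=False
s_2={p,r,s}: !(q | s)=False (q | s)=True q=False s=True
s_3={p,q,s}: !(q | s)=False (q | s)=True q=True s=True
s_4={s}: !(q | s)=False (q | s)=True q=False s=True
s_5={p,q}: !(q | s)=False (q | s)=True q=True s=False
Evaluating at position 5: result = False

Answer: false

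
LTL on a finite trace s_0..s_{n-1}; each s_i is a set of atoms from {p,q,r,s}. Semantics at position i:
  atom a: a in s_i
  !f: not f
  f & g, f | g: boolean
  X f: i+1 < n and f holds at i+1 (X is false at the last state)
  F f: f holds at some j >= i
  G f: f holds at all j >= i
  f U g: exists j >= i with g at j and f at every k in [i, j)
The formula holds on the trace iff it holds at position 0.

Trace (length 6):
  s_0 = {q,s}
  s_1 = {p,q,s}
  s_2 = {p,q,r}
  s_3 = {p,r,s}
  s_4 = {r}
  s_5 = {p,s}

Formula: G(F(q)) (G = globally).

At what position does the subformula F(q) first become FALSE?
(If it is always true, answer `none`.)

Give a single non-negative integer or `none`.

s_0={q,s}: F(q)=True q=True
s_1={p,q,s}: F(q)=True q=True
s_2={p,q,r}: F(q)=True q=True
s_3={p,r,s}: F(q)=False q=False
s_4={r}: F(q)=False q=False
s_5={p,s}: F(q)=False q=False
G(F(q)) holds globally = False
First violation at position 3.

Answer: 3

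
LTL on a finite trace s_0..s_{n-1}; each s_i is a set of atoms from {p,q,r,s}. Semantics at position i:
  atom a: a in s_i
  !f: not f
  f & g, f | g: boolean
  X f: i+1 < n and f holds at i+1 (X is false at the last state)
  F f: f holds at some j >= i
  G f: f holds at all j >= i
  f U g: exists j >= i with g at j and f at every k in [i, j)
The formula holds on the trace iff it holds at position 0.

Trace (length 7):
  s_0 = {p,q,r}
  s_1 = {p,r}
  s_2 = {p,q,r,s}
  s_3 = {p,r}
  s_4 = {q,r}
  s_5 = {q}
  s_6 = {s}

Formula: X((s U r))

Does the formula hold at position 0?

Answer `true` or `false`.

Answer: true

Derivation:
s_0={p,q,r}: X((s U r))=True (s U r)=True s=False r=True
s_1={p,r}: X((s U r))=True (s U r)=True s=False r=True
s_2={p,q,r,s}: X((s U r))=True (s U r)=True s=True r=True
s_3={p,r}: X((s U r))=True (s U r)=True s=False r=True
s_4={q,r}: X((s U r))=False (s U r)=True s=False r=True
s_5={q}: X((s U r))=False (s U r)=False s=False r=False
s_6={s}: X((s U r))=False (s U r)=False s=True r=False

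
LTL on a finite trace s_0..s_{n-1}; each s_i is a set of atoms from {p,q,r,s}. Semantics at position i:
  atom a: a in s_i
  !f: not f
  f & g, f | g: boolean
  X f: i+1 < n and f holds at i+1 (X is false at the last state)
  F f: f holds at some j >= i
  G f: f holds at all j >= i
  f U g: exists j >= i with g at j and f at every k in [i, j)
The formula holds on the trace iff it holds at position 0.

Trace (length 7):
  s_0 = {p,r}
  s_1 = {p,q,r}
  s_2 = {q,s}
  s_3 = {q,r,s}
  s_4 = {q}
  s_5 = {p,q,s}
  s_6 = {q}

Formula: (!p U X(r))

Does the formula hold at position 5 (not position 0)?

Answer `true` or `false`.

s_0={p,r}: (!p U X(r))=True !p=False p=True X(r)=True r=True
s_1={p,q,r}: (!p U X(r))=False !p=False p=True X(r)=False r=True
s_2={q,s}: (!p U X(r))=True !p=True p=False X(r)=True r=False
s_3={q,r,s}: (!p U X(r))=False !p=True p=False X(r)=False r=True
s_4={q}: (!p U X(r))=False !p=True p=False X(r)=False r=False
s_5={p,q,s}: (!p U X(r))=False !p=False p=True X(r)=False r=False
s_6={q}: (!p U X(r))=False !p=True p=False X(r)=False r=False
Evaluating at position 5: result = False

Answer: false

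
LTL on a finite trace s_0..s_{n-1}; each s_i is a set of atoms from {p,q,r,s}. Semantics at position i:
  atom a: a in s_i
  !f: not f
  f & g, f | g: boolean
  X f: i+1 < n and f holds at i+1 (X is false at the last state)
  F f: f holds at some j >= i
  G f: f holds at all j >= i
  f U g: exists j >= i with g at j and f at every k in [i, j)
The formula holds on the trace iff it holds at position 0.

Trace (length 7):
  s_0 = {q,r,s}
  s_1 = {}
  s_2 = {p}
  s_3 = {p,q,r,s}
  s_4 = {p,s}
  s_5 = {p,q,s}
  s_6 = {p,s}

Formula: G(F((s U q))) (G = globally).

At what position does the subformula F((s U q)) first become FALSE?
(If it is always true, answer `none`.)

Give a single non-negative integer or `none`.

s_0={q,r,s}: F((s U q))=True (s U q)=True s=True q=True
s_1={}: F((s U q))=True (s U q)=False s=False q=False
s_2={p}: F((s U q))=True (s U q)=False s=False q=False
s_3={p,q,r,s}: F((s U q))=True (s U q)=True s=True q=True
s_4={p,s}: F((s U q))=True (s U q)=True s=True q=False
s_5={p,q,s}: F((s U q))=True (s U q)=True s=True q=True
s_6={p,s}: F((s U q))=False (s U q)=False s=True q=False
G(F((s U q))) holds globally = False
First violation at position 6.

Answer: 6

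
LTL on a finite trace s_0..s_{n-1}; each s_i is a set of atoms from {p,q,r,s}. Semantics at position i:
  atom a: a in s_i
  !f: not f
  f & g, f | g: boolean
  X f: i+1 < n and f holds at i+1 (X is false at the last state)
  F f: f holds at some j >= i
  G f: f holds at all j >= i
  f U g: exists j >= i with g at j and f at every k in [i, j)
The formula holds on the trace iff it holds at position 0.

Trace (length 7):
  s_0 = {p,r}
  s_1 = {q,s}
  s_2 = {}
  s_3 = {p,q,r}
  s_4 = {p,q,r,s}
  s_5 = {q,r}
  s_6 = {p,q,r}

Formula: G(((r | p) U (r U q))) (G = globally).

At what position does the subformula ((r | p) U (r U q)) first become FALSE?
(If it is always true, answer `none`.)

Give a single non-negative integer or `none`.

Answer: 2

Derivation:
s_0={p,r}: ((r | p) U (r U q))=True (r | p)=True r=True p=True (r U q)=True q=False
s_1={q,s}: ((r | p) U (r U q))=True (r | p)=False r=False p=False (r U q)=True q=True
s_2={}: ((r | p) U (r U q))=False (r | p)=False r=False p=False (r U q)=False q=False
s_3={p,q,r}: ((r | p) U (r U q))=True (r | p)=True r=True p=True (r U q)=True q=True
s_4={p,q,r,s}: ((r | p) U (r U q))=True (r | p)=True r=True p=True (r U q)=True q=True
s_5={q,r}: ((r | p) U (r U q))=True (r | p)=True r=True p=False (r U q)=True q=True
s_6={p,q,r}: ((r | p) U (r U q))=True (r | p)=True r=True p=True (r U q)=True q=True
G(((r | p) U (r U q))) holds globally = False
First violation at position 2.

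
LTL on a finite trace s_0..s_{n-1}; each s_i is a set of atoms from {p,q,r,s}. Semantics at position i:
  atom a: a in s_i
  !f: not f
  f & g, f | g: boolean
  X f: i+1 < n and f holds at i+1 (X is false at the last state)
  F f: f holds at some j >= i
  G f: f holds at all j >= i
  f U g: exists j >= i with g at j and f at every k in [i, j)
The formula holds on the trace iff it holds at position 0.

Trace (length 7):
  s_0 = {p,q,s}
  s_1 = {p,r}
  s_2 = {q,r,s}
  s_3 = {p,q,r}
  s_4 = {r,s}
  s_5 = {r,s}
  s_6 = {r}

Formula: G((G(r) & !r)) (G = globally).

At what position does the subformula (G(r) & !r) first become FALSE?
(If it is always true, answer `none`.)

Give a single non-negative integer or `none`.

Answer: 0

Derivation:
s_0={p,q,s}: (G(r) & !r)=False G(r)=False r=False !r=True
s_1={p,r}: (G(r) & !r)=False G(r)=True r=True !r=False
s_2={q,r,s}: (G(r) & !r)=False G(r)=True r=True !r=False
s_3={p,q,r}: (G(r) & !r)=False G(r)=True r=True !r=False
s_4={r,s}: (G(r) & !r)=False G(r)=True r=True !r=False
s_5={r,s}: (G(r) & !r)=False G(r)=True r=True !r=False
s_6={r}: (G(r) & !r)=False G(r)=True r=True !r=False
G((G(r) & !r)) holds globally = False
First violation at position 0.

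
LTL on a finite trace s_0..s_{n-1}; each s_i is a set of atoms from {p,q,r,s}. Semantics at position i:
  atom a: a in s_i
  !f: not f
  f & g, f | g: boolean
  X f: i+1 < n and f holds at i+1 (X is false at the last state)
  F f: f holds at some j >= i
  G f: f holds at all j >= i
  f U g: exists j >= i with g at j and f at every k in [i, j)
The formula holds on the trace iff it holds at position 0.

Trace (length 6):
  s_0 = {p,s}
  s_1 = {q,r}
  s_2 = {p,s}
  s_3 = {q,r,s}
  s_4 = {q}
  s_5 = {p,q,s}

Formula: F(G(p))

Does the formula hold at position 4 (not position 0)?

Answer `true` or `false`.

Answer: true

Derivation:
s_0={p,s}: F(G(p))=True G(p)=False p=True
s_1={q,r}: F(G(p))=True G(p)=False p=False
s_2={p,s}: F(G(p))=True G(p)=False p=True
s_3={q,r,s}: F(G(p))=True G(p)=False p=False
s_4={q}: F(G(p))=True G(p)=False p=False
s_5={p,q,s}: F(G(p))=True G(p)=True p=True
Evaluating at position 4: result = True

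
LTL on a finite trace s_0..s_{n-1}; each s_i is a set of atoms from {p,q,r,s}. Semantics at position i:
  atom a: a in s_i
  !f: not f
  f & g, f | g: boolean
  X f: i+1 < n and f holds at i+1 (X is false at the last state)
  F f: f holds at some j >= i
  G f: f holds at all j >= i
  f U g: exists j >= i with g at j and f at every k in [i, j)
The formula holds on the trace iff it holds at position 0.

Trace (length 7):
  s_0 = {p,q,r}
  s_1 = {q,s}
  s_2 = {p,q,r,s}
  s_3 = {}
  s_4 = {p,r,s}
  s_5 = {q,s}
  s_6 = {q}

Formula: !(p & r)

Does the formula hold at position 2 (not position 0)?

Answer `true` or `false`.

Answer: false

Derivation:
s_0={p,q,r}: !(p & r)=False (p & r)=True p=True r=True
s_1={q,s}: !(p & r)=True (p & r)=False p=False r=False
s_2={p,q,r,s}: !(p & r)=False (p & r)=True p=True r=True
s_3={}: !(p & r)=True (p & r)=False p=False r=False
s_4={p,r,s}: !(p & r)=False (p & r)=True p=True r=True
s_5={q,s}: !(p & r)=True (p & r)=False p=False r=False
s_6={q}: !(p & r)=True (p & r)=False p=False r=False
Evaluating at position 2: result = False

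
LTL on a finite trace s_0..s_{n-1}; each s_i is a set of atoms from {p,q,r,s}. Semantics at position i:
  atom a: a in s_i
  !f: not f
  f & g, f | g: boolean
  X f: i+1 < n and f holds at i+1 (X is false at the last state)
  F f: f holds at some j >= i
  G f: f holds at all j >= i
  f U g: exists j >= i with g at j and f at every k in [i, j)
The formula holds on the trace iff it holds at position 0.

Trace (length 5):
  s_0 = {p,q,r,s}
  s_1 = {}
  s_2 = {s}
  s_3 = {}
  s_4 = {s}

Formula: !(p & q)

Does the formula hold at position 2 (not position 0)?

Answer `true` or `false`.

Answer: true

Derivation:
s_0={p,q,r,s}: !(p & q)=False (p & q)=True p=True q=True
s_1={}: !(p & q)=True (p & q)=False p=False q=False
s_2={s}: !(p & q)=True (p & q)=False p=False q=False
s_3={}: !(p & q)=True (p & q)=False p=False q=False
s_4={s}: !(p & q)=True (p & q)=False p=False q=False
Evaluating at position 2: result = True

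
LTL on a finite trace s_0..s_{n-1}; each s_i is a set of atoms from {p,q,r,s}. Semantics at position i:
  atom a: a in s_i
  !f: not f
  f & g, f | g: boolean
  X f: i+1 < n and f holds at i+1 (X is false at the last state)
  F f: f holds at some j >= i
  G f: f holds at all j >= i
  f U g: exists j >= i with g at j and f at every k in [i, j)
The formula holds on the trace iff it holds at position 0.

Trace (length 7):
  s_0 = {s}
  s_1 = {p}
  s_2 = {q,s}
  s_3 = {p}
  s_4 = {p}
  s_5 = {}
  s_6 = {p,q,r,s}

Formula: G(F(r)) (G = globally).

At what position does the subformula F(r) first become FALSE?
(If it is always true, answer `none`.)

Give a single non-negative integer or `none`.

s_0={s}: F(r)=True r=False
s_1={p}: F(r)=True r=False
s_2={q,s}: F(r)=True r=False
s_3={p}: F(r)=True r=False
s_4={p}: F(r)=True r=False
s_5={}: F(r)=True r=False
s_6={p,q,r,s}: F(r)=True r=True
G(F(r)) holds globally = True
No violation — formula holds at every position.

Answer: none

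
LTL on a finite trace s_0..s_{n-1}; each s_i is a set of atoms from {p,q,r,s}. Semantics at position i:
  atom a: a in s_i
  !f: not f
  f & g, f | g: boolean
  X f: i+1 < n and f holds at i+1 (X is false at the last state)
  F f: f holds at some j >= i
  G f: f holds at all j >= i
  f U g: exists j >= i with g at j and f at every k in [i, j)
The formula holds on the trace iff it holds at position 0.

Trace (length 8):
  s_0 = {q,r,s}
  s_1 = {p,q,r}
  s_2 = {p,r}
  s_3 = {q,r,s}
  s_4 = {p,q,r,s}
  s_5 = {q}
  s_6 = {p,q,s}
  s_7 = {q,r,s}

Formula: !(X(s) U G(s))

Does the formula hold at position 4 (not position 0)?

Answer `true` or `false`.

Answer: true

Derivation:
s_0={q,r,s}: !(X(s) U G(s))=True (X(s) U G(s))=False X(s)=False s=True G(s)=False
s_1={p,q,r}: !(X(s) U G(s))=True (X(s) U G(s))=False X(s)=False s=False G(s)=False
s_2={p,r}: !(X(s) U G(s))=True (X(s) U G(s))=False X(s)=True s=False G(s)=False
s_3={q,r,s}: !(X(s) U G(s))=True (X(s) U G(s))=False X(s)=True s=True G(s)=False
s_4={p,q,r,s}: !(X(s) U G(s))=True (X(s) U G(s))=False X(s)=False s=True G(s)=False
s_5={q}: !(X(s) U G(s))=False (X(s) U G(s))=True X(s)=True s=False G(s)=False
s_6={p,q,s}: !(X(s) U G(s))=False (X(s) U G(s))=True X(s)=True s=True G(s)=True
s_7={q,r,s}: !(X(s) U G(s))=False (X(s) U G(s))=True X(s)=False s=True G(s)=True
Evaluating at position 4: result = True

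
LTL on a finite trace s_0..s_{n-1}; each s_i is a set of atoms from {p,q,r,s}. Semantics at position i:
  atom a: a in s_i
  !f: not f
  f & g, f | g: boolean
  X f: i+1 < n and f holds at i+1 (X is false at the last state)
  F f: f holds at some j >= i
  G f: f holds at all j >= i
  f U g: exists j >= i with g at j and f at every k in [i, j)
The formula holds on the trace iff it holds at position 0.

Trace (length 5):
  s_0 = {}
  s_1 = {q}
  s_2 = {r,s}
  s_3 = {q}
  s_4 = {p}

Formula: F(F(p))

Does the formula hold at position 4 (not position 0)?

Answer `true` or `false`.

s_0={}: F(F(p))=True F(p)=True p=False
s_1={q}: F(F(p))=True F(p)=True p=False
s_2={r,s}: F(F(p))=True F(p)=True p=False
s_3={q}: F(F(p))=True F(p)=True p=False
s_4={p}: F(F(p))=True F(p)=True p=True
Evaluating at position 4: result = True

Answer: true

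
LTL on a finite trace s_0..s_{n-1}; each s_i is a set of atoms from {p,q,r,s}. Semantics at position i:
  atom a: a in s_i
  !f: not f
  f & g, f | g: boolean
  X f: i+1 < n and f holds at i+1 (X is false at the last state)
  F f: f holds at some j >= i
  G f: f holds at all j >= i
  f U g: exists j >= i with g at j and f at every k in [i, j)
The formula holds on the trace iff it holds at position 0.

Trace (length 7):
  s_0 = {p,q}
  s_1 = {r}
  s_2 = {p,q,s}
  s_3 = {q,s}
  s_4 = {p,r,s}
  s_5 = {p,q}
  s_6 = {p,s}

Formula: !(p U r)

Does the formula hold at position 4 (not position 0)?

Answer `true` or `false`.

s_0={p,q}: !(p U r)=False (p U r)=True p=True r=False
s_1={r}: !(p U r)=False (p U r)=True p=False r=True
s_2={p,q,s}: !(p U r)=True (p U r)=False p=True r=False
s_3={q,s}: !(p U r)=True (p U r)=False p=False r=False
s_4={p,r,s}: !(p U r)=False (p U r)=True p=True r=True
s_5={p,q}: !(p U r)=True (p U r)=False p=True r=False
s_6={p,s}: !(p U r)=True (p U r)=False p=True r=False
Evaluating at position 4: result = False

Answer: false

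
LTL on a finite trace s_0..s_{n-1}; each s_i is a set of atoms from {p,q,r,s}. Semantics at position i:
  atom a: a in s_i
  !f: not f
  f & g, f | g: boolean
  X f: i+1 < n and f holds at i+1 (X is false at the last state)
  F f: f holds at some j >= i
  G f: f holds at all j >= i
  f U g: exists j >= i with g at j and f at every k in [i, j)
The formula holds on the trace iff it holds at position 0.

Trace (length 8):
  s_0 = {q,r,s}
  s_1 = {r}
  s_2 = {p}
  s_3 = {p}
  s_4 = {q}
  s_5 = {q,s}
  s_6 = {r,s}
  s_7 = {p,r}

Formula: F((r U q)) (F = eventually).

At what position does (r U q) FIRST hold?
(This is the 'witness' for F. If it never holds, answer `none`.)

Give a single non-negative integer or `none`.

Answer: 0

Derivation:
s_0={q,r,s}: (r U q)=True r=True q=True
s_1={r}: (r U q)=False r=True q=False
s_2={p}: (r U q)=False r=False q=False
s_3={p}: (r U q)=False r=False q=False
s_4={q}: (r U q)=True r=False q=True
s_5={q,s}: (r U q)=True r=False q=True
s_6={r,s}: (r U q)=False r=True q=False
s_7={p,r}: (r U q)=False r=True q=False
F((r U q)) holds; first witness at position 0.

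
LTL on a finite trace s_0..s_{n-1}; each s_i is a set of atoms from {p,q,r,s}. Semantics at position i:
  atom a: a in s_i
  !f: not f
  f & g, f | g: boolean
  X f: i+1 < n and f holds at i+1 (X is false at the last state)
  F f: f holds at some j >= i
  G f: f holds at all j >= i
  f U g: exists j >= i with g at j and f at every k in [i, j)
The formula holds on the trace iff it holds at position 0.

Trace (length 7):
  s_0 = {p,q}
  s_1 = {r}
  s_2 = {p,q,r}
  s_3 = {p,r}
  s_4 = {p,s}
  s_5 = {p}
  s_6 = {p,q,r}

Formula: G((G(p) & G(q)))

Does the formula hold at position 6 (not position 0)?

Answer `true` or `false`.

s_0={p,q}: G((G(p) & G(q)))=False (G(p) & G(q))=False G(p)=False p=True G(q)=False q=True
s_1={r}: G((G(p) & G(q)))=False (G(p) & G(q))=False G(p)=False p=False G(q)=False q=False
s_2={p,q,r}: G((G(p) & G(q)))=False (G(p) & G(q))=False G(p)=True p=True G(q)=False q=True
s_3={p,r}: G((G(p) & G(q)))=False (G(p) & G(q))=False G(p)=True p=True G(q)=False q=False
s_4={p,s}: G((G(p) & G(q)))=False (G(p) & G(q))=False G(p)=True p=True G(q)=False q=False
s_5={p}: G((G(p) & G(q)))=False (G(p) & G(q))=False G(p)=True p=True G(q)=False q=False
s_6={p,q,r}: G((G(p) & G(q)))=True (G(p) & G(q))=True G(p)=True p=True G(q)=True q=True
Evaluating at position 6: result = True

Answer: true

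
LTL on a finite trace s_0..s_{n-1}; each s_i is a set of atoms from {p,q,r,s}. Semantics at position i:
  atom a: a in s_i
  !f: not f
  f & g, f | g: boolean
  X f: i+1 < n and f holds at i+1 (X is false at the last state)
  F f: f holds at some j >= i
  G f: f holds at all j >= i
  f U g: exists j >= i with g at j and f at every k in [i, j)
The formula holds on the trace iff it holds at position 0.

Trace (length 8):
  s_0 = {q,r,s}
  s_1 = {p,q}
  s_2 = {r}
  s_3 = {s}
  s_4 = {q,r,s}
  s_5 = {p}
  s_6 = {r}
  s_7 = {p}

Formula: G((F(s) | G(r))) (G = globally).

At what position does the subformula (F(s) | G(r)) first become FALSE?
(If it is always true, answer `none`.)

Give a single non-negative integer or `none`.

s_0={q,r,s}: (F(s) | G(r))=True F(s)=True s=True G(r)=False r=True
s_1={p,q}: (F(s) | G(r))=True F(s)=True s=False G(r)=False r=False
s_2={r}: (F(s) | G(r))=True F(s)=True s=False G(r)=False r=True
s_3={s}: (F(s) | G(r))=True F(s)=True s=True G(r)=False r=False
s_4={q,r,s}: (F(s) | G(r))=True F(s)=True s=True G(r)=False r=True
s_5={p}: (F(s) | G(r))=False F(s)=False s=False G(r)=False r=False
s_6={r}: (F(s) | G(r))=False F(s)=False s=False G(r)=False r=True
s_7={p}: (F(s) | G(r))=False F(s)=False s=False G(r)=False r=False
G((F(s) | G(r))) holds globally = False
First violation at position 5.

Answer: 5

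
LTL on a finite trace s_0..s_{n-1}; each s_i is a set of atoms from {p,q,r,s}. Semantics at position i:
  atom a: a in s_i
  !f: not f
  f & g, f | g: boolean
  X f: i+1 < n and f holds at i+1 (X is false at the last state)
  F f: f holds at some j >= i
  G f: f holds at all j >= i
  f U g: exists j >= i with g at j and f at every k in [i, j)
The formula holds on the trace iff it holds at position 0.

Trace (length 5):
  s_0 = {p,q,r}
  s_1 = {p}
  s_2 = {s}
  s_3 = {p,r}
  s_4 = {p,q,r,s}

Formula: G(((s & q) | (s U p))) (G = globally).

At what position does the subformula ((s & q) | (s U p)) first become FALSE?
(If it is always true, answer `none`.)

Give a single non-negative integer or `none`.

s_0={p,q,r}: ((s & q) | (s U p))=True (s & q)=False s=False q=True (s U p)=True p=True
s_1={p}: ((s & q) | (s U p))=True (s & q)=False s=False q=False (s U p)=True p=True
s_2={s}: ((s & q) | (s U p))=True (s & q)=False s=True q=False (s U p)=True p=False
s_3={p,r}: ((s & q) | (s U p))=True (s & q)=False s=False q=False (s U p)=True p=True
s_4={p,q,r,s}: ((s & q) | (s U p))=True (s & q)=True s=True q=True (s U p)=True p=True
G(((s & q) | (s U p))) holds globally = True
No violation — formula holds at every position.

Answer: none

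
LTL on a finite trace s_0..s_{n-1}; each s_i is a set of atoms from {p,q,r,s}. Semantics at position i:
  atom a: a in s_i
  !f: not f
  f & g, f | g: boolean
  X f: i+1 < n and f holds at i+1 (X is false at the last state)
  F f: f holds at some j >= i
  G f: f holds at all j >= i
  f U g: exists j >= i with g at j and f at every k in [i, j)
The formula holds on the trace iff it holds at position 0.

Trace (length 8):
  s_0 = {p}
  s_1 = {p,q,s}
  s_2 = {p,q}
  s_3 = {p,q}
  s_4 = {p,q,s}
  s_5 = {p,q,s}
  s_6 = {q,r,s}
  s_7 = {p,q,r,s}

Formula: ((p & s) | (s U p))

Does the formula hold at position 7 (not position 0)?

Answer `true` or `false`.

s_0={p}: ((p & s) | (s U p))=True (p & s)=False p=True s=False (s U p)=True
s_1={p,q,s}: ((p & s) | (s U p))=True (p & s)=True p=True s=True (s U p)=True
s_2={p,q}: ((p & s) | (s U p))=True (p & s)=False p=True s=False (s U p)=True
s_3={p,q}: ((p & s) | (s U p))=True (p & s)=False p=True s=False (s U p)=True
s_4={p,q,s}: ((p & s) | (s U p))=True (p & s)=True p=True s=True (s U p)=True
s_5={p,q,s}: ((p & s) | (s U p))=True (p & s)=True p=True s=True (s U p)=True
s_6={q,r,s}: ((p & s) | (s U p))=True (p & s)=False p=False s=True (s U p)=True
s_7={p,q,r,s}: ((p & s) | (s U p))=True (p & s)=True p=True s=True (s U p)=True
Evaluating at position 7: result = True

Answer: true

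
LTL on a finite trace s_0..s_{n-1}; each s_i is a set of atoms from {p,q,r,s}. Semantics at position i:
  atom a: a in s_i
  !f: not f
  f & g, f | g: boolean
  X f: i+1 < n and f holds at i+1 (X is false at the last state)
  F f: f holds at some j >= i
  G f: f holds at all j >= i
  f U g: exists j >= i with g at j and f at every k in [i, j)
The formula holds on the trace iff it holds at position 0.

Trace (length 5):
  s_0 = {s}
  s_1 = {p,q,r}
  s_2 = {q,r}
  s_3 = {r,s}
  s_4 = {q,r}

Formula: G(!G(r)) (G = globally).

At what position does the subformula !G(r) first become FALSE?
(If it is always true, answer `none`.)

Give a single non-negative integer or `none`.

Answer: 1

Derivation:
s_0={s}: !G(r)=True G(r)=False r=False
s_1={p,q,r}: !G(r)=False G(r)=True r=True
s_2={q,r}: !G(r)=False G(r)=True r=True
s_3={r,s}: !G(r)=False G(r)=True r=True
s_4={q,r}: !G(r)=False G(r)=True r=True
G(!G(r)) holds globally = False
First violation at position 1.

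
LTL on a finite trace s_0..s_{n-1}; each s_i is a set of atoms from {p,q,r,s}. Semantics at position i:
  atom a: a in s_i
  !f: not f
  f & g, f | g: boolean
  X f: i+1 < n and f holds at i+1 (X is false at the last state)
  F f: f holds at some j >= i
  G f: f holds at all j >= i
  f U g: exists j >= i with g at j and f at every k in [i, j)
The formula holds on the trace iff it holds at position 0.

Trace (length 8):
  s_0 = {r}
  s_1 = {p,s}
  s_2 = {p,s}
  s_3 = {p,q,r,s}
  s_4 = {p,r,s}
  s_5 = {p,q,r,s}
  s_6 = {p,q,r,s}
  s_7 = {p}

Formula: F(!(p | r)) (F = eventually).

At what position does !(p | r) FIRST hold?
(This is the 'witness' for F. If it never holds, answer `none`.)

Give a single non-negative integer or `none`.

Answer: none

Derivation:
s_0={r}: !(p | r)=False (p | r)=True p=False r=True
s_1={p,s}: !(p | r)=False (p | r)=True p=True r=False
s_2={p,s}: !(p | r)=False (p | r)=True p=True r=False
s_3={p,q,r,s}: !(p | r)=False (p | r)=True p=True r=True
s_4={p,r,s}: !(p | r)=False (p | r)=True p=True r=True
s_5={p,q,r,s}: !(p | r)=False (p | r)=True p=True r=True
s_6={p,q,r,s}: !(p | r)=False (p | r)=True p=True r=True
s_7={p}: !(p | r)=False (p | r)=True p=True r=False
F(!(p | r)) does not hold (no witness exists).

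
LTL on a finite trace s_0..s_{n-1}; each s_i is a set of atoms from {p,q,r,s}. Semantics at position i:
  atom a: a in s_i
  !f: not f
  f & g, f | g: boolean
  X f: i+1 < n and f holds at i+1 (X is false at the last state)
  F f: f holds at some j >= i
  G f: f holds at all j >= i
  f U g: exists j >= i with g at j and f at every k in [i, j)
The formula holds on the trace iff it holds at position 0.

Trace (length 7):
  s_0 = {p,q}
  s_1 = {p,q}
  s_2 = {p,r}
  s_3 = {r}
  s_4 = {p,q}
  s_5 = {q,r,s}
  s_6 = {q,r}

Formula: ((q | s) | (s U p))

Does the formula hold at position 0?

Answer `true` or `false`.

s_0={p,q}: ((q | s) | (s U p))=True (q | s)=True q=True s=False (s U p)=True p=True
s_1={p,q}: ((q | s) | (s U p))=True (q | s)=True q=True s=False (s U p)=True p=True
s_2={p,r}: ((q | s) | (s U p))=True (q | s)=False q=False s=False (s U p)=True p=True
s_3={r}: ((q | s) | (s U p))=False (q | s)=False q=False s=False (s U p)=False p=False
s_4={p,q}: ((q | s) | (s U p))=True (q | s)=True q=True s=False (s U p)=True p=True
s_5={q,r,s}: ((q | s) | (s U p))=True (q | s)=True q=True s=True (s U p)=False p=False
s_6={q,r}: ((q | s) | (s U p))=True (q | s)=True q=True s=False (s U p)=False p=False

Answer: true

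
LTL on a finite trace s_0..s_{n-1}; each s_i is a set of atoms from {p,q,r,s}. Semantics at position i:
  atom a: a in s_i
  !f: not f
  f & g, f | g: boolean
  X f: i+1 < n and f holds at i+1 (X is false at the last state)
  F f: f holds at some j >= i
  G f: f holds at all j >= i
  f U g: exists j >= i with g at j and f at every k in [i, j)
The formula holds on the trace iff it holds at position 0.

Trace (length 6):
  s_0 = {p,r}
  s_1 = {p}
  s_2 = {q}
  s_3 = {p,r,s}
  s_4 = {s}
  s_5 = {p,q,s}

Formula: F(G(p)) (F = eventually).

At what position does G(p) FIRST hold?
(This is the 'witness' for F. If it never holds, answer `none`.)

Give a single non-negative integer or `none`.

s_0={p,r}: G(p)=False p=True
s_1={p}: G(p)=False p=True
s_2={q}: G(p)=False p=False
s_3={p,r,s}: G(p)=False p=True
s_4={s}: G(p)=False p=False
s_5={p,q,s}: G(p)=True p=True
F(G(p)) holds; first witness at position 5.

Answer: 5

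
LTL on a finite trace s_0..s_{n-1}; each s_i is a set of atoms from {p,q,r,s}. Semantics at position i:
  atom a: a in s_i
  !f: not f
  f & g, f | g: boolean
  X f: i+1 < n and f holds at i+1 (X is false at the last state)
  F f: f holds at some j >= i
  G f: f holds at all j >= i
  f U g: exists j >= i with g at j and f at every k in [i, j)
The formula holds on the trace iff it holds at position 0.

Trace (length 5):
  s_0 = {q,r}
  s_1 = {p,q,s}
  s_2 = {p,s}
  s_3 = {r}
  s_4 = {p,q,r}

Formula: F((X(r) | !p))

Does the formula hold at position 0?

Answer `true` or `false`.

s_0={q,r}: F((X(r) | !p))=True (X(r) | !p)=True X(r)=False r=True !p=True p=False
s_1={p,q,s}: F((X(r) | !p))=True (X(r) | !p)=False X(r)=False r=False !p=False p=True
s_2={p,s}: F((X(r) | !p))=True (X(r) | !p)=True X(r)=True r=False !p=False p=True
s_3={r}: F((X(r) | !p))=True (X(r) | !p)=True X(r)=True r=True !p=True p=False
s_4={p,q,r}: F((X(r) | !p))=False (X(r) | !p)=False X(r)=False r=True !p=False p=True

Answer: true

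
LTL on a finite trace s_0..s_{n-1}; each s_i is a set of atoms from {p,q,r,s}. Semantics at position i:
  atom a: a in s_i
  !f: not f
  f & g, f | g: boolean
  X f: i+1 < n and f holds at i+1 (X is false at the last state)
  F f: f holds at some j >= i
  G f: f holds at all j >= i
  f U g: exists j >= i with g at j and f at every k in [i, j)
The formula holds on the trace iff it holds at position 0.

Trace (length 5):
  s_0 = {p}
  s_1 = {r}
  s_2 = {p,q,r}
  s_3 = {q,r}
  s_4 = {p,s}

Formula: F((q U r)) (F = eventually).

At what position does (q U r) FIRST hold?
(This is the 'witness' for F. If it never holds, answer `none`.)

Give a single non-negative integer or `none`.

Answer: 1

Derivation:
s_0={p}: (q U r)=False q=False r=False
s_1={r}: (q U r)=True q=False r=True
s_2={p,q,r}: (q U r)=True q=True r=True
s_3={q,r}: (q U r)=True q=True r=True
s_4={p,s}: (q U r)=False q=False r=False
F((q U r)) holds; first witness at position 1.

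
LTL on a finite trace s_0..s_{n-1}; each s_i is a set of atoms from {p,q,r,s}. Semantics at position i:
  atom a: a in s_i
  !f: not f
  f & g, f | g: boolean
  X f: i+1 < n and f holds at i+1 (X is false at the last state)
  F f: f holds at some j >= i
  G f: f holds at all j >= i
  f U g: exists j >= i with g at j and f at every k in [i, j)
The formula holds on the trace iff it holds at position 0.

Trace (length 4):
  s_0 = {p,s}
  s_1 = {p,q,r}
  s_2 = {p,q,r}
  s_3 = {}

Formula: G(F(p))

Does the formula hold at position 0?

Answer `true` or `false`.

s_0={p,s}: G(F(p))=False F(p)=True p=True
s_1={p,q,r}: G(F(p))=False F(p)=True p=True
s_2={p,q,r}: G(F(p))=False F(p)=True p=True
s_3={}: G(F(p))=False F(p)=False p=False

Answer: false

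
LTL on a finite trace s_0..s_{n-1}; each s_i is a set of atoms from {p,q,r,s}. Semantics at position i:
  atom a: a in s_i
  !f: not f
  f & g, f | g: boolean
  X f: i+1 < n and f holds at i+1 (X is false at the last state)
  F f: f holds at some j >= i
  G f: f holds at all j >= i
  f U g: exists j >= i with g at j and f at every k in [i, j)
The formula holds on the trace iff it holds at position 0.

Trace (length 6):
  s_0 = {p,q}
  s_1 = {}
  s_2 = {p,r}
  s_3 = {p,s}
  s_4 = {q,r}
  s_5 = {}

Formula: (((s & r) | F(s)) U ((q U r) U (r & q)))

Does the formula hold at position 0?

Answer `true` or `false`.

Answer: true

Derivation:
s_0={p,q}: (((s & r) | F(s)) U ((q U r) U (r & q)))=True ((s & r) | F(s))=True (s & r)=False s=False r=False F(s)=True ((q U r) U (r & q))=False (q U r)=False q=True (r & q)=False
s_1={}: (((s & r) | F(s)) U ((q U r) U (r & q)))=True ((s & r) | F(s))=True (s & r)=False s=False r=False F(s)=True ((q U r) U (r & q))=False (q U r)=False q=False (r & q)=False
s_2={p,r}: (((s & r) | F(s)) U ((q U r) U (r & q)))=True ((s & r) | F(s))=True (s & r)=False s=False r=True F(s)=True ((q U r) U (r & q))=False (q U r)=True q=False (r & q)=False
s_3={p,s}: (((s & r) | F(s)) U ((q U r) U (r & q)))=True ((s & r) | F(s))=True (s & r)=False s=True r=False F(s)=True ((q U r) U (r & q))=False (q U r)=False q=False (r & q)=False
s_4={q,r}: (((s & r) | F(s)) U ((q U r) U (r & q)))=True ((s & r) | F(s))=False (s & r)=False s=False r=True F(s)=False ((q U r) U (r & q))=True (q U r)=True q=True (r & q)=True
s_5={}: (((s & r) | F(s)) U ((q U r) U (r & q)))=False ((s & r) | F(s))=False (s & r)=False s=False r=False F(s)=False ((q U r) U (r & q))=False (q U r)=False q=False (r & q)=False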